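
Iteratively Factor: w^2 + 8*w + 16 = (w + 4)*(w + 4)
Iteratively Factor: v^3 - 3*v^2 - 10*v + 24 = (v - 4)*(v^2 + v - 6) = (v - 4)*(v + 3)*(v - 2)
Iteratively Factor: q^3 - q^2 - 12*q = (q + 3)*(q^2 - 4*q) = (q - 4)*(q + 3)*(q)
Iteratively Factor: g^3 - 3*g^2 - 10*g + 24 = (g + 3)*(g^2 - 6*g + 8) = (g - 4)*(g + 3)*(g - 2)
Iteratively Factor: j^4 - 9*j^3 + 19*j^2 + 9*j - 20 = (j + 1)*(j^3 - 10*j^2 + 29*j - 20) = (j - 5)*(j + 1)*(j^2 - 5*j + 4) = (j - 5)*(j - 1)*(j + 1)*(j - 4)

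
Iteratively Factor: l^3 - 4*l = (l + 2)*(l^2 - 2*l) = (l - 2)*(l + 2)*(l)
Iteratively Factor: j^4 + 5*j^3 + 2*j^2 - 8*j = (j + 2)*(j^3 + 3*j^2 - 4*j) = (j + 2)*(j + 4)*(j^2 - j) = j*(j + 2)*(j + 4)*(j - 1)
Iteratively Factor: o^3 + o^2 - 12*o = (o - 3)*(o^2 + 4*o) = (o - 3)*(o + 4)*(o)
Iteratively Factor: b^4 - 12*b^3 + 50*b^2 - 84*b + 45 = (b - 5)*(b^3 - 7*b^2 + 15*b - 9) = (b - 5)*(b - 1)*(b^2 - 6*b + 9) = (b - 5)*(b - 3)*(b - 1)*(b - 3)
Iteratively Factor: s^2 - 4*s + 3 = (s - 3)*(s - 1)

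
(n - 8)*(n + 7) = n^2 - n - 56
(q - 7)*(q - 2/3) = q^2 - 23*q/3 + 14/3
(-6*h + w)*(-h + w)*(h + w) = 6*h^3 - h^2*w - 6*h*w^2 + w^3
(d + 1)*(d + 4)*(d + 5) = d^3 + 10*d^2 + 29*d + 20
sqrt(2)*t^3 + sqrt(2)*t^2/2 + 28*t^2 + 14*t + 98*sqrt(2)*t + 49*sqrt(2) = (t + 7*sqrt(2))^2*(sqrt(2)*t + sqrt(2)/2)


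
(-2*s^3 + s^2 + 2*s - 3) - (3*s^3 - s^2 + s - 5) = -5*s^3 + 2*s^2 + s + 2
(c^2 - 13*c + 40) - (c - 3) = c^2 - 14*c + 43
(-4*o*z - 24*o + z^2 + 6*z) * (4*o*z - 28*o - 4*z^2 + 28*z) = -16*o^2*z^2 + 16*o^2*z + 672*o^2 + 20*o*z^3 - 20*o*z^2 - 840*o*z - 4*z^4 + 4*z^3 + 168*z^2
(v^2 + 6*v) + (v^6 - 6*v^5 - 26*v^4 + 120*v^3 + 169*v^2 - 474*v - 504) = v^6 - 6*v^5 - 26*v^4 + 120*v^3 + 170*v^2 - 468*v - 504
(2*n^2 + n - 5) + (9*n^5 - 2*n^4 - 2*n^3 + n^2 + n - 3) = 9*n^5 - 2*n^4 - 2*n^3 + 3*n^2 + 2*n - 8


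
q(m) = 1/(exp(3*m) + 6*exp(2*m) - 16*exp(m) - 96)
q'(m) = (-3*exp(3*m) - 12*exp(2*m) + 16*exp(m))/(exp(3*m) + 6*exp(2*m) - 16*exp(m) - 96)^2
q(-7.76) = -0.01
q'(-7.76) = 0.00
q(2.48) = 0.00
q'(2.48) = -0.00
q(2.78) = 0.00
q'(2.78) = -0.00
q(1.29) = -0.04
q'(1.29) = -0.33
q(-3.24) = -0.01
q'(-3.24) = 0.00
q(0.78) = -0.01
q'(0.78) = -0.01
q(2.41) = 0.00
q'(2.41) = -0.00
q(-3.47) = -0.01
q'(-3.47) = 0.00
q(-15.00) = -0.01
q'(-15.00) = 0.00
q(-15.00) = -0.01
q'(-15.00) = 0.00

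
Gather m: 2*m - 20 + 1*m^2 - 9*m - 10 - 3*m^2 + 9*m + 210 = -2*m^2 + 2*m + 180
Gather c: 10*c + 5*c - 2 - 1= 15*c - 3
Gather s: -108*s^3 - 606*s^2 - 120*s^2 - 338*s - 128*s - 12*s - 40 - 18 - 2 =-108*s^3 - 726*s^2 - 478*s - 60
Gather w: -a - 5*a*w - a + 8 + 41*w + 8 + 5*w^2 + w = -2*a + 5*w^2 + w*(42 - 5*a) + 16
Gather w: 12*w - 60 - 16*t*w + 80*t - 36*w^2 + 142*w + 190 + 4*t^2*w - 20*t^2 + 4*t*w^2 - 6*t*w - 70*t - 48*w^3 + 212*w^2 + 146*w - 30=-20*t^2 + 10*t - 48*w^3 + w^2*(4*t + 176) + w*(4*t^2 - 22*t + 300) + 100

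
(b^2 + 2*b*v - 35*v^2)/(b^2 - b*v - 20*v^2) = (b + 7*v)/(b + 4*v)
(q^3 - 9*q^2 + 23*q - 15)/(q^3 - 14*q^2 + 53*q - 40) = (q - 3)/(q - 8)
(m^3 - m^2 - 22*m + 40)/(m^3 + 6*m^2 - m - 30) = (m - 4)/(m + 3)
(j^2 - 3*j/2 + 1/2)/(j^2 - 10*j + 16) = (2*j^2 - 3*j + 1)/(2*(j^2 - 10*j + 16))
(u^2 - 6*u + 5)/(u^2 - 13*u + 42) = (u^2 - 6*u + 5)/(u^2 - 13*u + 42)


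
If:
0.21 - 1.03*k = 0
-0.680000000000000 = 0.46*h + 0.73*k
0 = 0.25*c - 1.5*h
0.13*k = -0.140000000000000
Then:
No Solution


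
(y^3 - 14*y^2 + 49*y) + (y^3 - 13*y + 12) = 2*y^3 - 14*y^2 + 36*y + 12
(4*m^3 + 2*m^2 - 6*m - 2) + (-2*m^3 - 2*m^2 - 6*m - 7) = 2*m^3 - 12*m - 9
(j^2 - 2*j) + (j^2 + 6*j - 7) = 2*j^2 + 4*j - 7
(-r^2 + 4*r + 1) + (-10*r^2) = -11*r^2 + 4*r + 1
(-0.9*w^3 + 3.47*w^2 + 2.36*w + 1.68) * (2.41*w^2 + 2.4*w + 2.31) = -2.169*w^5 + 6.2027*w^4 + 11.9366*w^3 + 17.7285*w^2 + 9.4836*w + 3.8808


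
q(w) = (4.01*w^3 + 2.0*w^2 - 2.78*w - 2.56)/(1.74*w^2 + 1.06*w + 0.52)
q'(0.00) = 4.69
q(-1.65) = -3.00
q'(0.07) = 5.79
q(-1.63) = -2.95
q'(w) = (-3.48*w - 1.06)*(4.01*w^3 + 2.0*w^2 - 2.78*w - 2.56)/(1.74*w^2 + 1.06*w + 0.52)^2 + (12.03*w^2 + 4.0*w - 2.78)/(1.74*w^2 + 1.06*w + 0.52) = (6.9774*w^4 + 8.5012*w^3 + 13.2128*w^2 + 10.9888*w + 1.268)/(3.0276*w^4 + 3.6888*w^3 + 2.9332*w^2 + 1.1024*w + 0.2704)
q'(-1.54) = 2.63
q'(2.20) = 2.70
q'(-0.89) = 0.37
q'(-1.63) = 2.65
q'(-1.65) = 2.65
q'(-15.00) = 2.31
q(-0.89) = -1.39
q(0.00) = -4.92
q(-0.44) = -3.31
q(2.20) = 3.88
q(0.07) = -4.55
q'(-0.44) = -9.65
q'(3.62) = 2.46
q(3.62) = 7.50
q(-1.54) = -2.71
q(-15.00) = -34.68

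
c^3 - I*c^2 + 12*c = c*(c - 4*I)*(c + 3*I)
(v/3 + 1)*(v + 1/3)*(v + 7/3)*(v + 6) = v^4/3 + 35*v^3/9 + 385*v^2/27 + 55*v/3 + 14/3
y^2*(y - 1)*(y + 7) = y^4 + 6*y^3 - 7*y^2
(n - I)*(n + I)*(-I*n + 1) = -I*n^3 + n^2 - I*n + 1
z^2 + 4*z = z*(z + 4)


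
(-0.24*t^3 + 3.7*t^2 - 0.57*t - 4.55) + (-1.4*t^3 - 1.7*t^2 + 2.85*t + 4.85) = -1.64*t^3 + 2.0*t^2 + 2.28*t + 0.3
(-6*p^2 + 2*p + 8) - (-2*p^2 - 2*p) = -4*p^2 + 4*p + 8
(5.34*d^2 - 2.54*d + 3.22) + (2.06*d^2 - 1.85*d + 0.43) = 7.4*d^2 - 4.39*d + 3.65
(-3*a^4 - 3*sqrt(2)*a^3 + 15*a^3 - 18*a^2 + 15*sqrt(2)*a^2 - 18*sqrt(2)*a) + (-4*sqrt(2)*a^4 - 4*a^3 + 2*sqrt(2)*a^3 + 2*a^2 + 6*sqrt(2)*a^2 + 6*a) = -4*sqrt(2)*a^4 - 3*a^4 - sqrt(2)*a^3 + 11*a^3 - 16*a^2 + 21*sqrt(2)*a^2 - 18*sqrt(2)*a + 6*a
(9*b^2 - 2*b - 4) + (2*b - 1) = 9*b^2 - 5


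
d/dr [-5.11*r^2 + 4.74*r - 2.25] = 4.74 - 10.22*r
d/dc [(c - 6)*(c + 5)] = 2*c - 1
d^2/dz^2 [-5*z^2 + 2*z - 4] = -10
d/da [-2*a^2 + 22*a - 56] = 22 - 4*a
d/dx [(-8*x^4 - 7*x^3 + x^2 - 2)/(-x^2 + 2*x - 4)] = (16*x^5 - 41*x^4 + 100*x^3 + 86*x^2 - 12*x + 4)/(x^4 - 4*x^3 + 12*x^2 - 16*x + 16)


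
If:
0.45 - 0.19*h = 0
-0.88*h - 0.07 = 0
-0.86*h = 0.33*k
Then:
No Solution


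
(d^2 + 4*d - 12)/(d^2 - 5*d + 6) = (d + 6)/(d - 3)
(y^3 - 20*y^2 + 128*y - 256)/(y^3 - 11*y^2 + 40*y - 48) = (y^2 - 16*y + 64)/(y^2 - 7*y + 12)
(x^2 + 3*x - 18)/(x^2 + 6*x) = (x - 3)/x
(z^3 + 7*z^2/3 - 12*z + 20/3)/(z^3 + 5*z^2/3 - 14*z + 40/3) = (3*z - 2)/(3*z - 4)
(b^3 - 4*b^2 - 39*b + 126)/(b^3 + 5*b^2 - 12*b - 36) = (b - 7)/(b + 2)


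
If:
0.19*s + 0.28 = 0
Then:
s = -1.47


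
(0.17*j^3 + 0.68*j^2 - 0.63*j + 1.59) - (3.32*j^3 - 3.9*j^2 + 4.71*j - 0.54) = -3.15*j^3 + 4.58*j^2 - 5.34*j + 2.13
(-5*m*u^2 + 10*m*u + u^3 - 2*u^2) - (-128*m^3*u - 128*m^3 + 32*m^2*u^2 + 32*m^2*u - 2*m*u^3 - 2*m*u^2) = 128*m^3*u + 128*m^3 - 32*m^2*u^2 - 32*m^2*u + 2*m*u^3 - 3*m*u^2 + 10*m*u + u^3 - 2*u^2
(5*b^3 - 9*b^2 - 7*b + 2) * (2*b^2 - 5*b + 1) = 10*b^5 - 43*b^4 + 36*b^3 + 30*b^2 - 17*b + 2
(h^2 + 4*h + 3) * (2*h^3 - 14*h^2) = 2*h^5 - 6*h^4 - 50*h^3 - 42*h^2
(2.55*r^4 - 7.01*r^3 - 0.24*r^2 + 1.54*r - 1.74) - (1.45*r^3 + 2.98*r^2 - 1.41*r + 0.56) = 2.55*r^4 - 8.46*r^3 - 3.22*r^2 + 2.95*r - 2.3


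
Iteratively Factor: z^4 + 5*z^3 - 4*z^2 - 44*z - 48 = (z - 3)*(z^3 + 8*z^2 + 20*z + 16) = (z - 3)*(z + 4)*(z^2 + 4*z + 4) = (z - 3)*(z + 2)*(z + 4)*(z + 2)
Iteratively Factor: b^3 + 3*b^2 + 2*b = (b + 1)*(b^2 + 2*b) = b*(b + 1)*(b + 2)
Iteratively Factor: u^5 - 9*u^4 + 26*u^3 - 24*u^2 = (u)*(u^4 - 9*u^3 + 26*u^2 - 24*u) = u*(u - 2)*(u^3 - 7*u^2 + 12*u) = u^2*(u - 2)*(u^2 - 7*u + 12) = u^2*(u - 3)*(u - 2)*(u - 4)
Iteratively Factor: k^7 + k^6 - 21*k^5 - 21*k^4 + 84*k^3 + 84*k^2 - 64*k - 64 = (k - 4)*(k^6 + 5*k^5 - k^4 - 25*k^3 - 16*k^2 + 20*k + 16) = (k - 4)*(k + 1)*(k^5 + 4*k^4 - 5*k^3 - 20*k^2 + 4*k + 16) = (k - 4)*(k + 1)^2*(k^4 + 3*k^3 - 8*k^2 - 12*k + 16) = (k - 4)*(k - 2)*(k + 1)^2*(k^3 + 5*k^2 + 2*k - 8) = (k - 4)*(k - 2)*(k + 1)^2*(k + 4)*(k^2 + k - 2) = (k - 4)*(k - 2)*(k - 1)*(k + 1)^2*(k + 4)*(k + 2)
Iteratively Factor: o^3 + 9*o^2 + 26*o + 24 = (o + 2)*(o^2 + 7*o + 12) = (o + 2)*(o + 4)*(o + 3)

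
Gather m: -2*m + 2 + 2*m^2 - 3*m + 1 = 2*m^2 - 5*m + 3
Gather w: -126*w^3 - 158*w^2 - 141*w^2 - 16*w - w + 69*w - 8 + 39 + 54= -126*w^3 - 299*w^2 + 52*w + 85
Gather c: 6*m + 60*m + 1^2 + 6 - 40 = 66*m - 33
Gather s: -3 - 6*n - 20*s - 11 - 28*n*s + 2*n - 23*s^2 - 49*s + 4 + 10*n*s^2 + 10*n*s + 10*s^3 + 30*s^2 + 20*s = -4*n + 10*s^3 + s^2*(10*n + 7) + s*(-18*n - 49) - 10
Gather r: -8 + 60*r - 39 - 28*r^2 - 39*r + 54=-28*r^2 + 21*r + 7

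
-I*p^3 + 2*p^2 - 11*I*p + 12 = (p - 3*I)*(p + 4*I)*(-I*p + 1)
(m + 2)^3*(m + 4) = m^4 + 10*m^3 + 36*m^2 + 56*m + 32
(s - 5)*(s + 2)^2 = s^3 - s^2 - 16*s - 20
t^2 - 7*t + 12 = (t - 4)*(t - 3)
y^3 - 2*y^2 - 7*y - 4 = (y - 4)*(y + 1)^2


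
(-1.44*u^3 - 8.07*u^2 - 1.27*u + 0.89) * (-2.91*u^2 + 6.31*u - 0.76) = 4.1904*u^5 + 14.3973*u^4 - 46.1316*u^3 - 4.4704*u^2 + 6.5811*u - 0.6764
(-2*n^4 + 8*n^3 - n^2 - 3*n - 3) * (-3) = 6*n^4 - 24*n^3 + 3*n^2 + 9*n + 9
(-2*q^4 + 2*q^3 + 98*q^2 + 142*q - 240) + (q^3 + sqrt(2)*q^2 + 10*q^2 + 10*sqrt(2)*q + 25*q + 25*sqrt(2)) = -2*q^4 + 3*q^3 + sqrt(2)*q^2 + 108*q^2 + 10*sqrt(2)*q + 167*q - 240 + 25*sqrt(2)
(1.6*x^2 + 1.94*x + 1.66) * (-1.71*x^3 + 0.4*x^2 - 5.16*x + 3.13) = -2.736*x^5 - 2.6774*x^4 - 10.3186*x^3 - 4.3384*x^2 - 2.4934*x + 5.1958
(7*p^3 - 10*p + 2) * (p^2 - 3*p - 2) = 7*p^5 - 21*p^4 - 24*p^3 + 32*p^2 + 14*p - 4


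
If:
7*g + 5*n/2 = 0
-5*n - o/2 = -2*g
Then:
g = o/32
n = -7*o/80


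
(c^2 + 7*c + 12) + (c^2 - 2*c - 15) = 2*c^2 + 5*c - 3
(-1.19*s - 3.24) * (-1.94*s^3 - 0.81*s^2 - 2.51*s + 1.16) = 2.3086*s^4 + 7.2495*s^3 + 5.6113*s^2 + 6.752*s - 3.7584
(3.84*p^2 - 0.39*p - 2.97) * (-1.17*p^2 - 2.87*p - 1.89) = -4.4928*p^4 - 10.5645*p^3 - 2.6634*p^2 + 9.261*p + 5.6133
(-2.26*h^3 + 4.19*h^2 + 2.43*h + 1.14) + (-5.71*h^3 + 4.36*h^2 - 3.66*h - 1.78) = -7.97*h^3 + 8.55*h^2 - 1.23*h - 0.64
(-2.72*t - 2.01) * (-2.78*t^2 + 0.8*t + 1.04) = 7.5616*t^3 + 3.4118*t^2 - 4.4368*t - 2.0904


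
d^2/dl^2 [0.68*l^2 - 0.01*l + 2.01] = 1.36000000000000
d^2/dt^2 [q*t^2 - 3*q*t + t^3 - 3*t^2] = 2*q + 6*t - 6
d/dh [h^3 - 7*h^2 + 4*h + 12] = 3*h^2 - 14*h + 4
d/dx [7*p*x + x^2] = 7*p + 2*x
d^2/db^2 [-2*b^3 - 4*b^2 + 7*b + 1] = -12*b - 8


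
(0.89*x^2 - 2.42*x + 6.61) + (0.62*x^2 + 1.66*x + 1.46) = 1.51*x^2 - 0.76*x + 8.07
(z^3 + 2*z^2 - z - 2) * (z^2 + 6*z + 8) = z^5 + 8*z^4 + 19*z^3 + 8*z^2 - 20*z - 16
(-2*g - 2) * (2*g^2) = -4*g^3 - 4*g^2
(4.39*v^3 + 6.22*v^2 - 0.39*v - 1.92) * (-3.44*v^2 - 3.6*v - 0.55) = -15.1016*v^5 - 37.2008*v^4 - 23.4649*v^3 + 4.5878*v^2 + 7.1265*v + 1.056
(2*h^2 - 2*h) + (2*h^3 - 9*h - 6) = 2*h^3 + 2*h^2 - 11*h - 6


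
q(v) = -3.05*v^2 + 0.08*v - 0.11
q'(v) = 0.08 - 6.1*v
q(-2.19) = -14.91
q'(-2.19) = 13.44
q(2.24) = -15.23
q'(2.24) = -13.58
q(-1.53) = -7.37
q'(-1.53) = 9.41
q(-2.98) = -27.43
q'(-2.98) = 18.26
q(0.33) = -0.42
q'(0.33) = -1.93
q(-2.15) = -14.38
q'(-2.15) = 13.20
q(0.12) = -0.14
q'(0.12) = -0.65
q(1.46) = -6.49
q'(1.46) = -8.83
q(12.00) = -438.35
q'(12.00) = -73.12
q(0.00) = -0.11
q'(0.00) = 0.08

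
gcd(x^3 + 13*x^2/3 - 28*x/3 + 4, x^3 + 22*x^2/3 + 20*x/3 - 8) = x^2 + 16*x/3 - 4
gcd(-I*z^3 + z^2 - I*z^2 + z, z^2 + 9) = 1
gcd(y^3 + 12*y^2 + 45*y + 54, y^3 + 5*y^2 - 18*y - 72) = y^2 + 9*y + 18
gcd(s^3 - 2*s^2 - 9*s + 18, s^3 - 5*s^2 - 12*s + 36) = s^2 + s - 6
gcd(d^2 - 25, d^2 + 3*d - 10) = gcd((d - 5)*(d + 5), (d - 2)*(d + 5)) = d + 5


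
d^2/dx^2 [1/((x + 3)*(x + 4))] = 2*((x + 3)^2 + (x + 3)*(x + 4) + (x + 4)^2)/((x + 3)^3*(x + 4)^3)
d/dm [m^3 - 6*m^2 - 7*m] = 3*m^2 - 12*m - 7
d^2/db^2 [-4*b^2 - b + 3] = -8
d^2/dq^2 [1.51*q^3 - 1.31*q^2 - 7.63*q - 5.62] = 9.06*q - 2.62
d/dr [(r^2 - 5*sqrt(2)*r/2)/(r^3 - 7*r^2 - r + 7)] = (r*(2*r - 5*sqrt(2))*(-3*r^2 + 14*r + 1) + (4*r - 5*sqrt(2))*(r^3 - 7*r^2 - r + 7))/(2*(r^3 - 7*r^2 - r + 7)^2)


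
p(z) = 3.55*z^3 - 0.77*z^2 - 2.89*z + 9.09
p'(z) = 10.65*z^2 - 1.54*z - 2.89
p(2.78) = 71.38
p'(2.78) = 75.14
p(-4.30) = -274.97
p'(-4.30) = 200.65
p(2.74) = 68.42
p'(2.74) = 72.85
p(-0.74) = 9.37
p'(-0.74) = 4.08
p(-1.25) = 4.57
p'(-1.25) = 15.68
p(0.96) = 8.75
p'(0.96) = 5.45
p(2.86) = 77.57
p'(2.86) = 79.82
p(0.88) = 8.37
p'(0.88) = 4.00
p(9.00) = 2508.66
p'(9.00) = 845.90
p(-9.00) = -2615.22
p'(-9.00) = 873.62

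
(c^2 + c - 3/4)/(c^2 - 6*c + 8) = (c^2 + c - 3/4)/(c^2 - 6*c + 8)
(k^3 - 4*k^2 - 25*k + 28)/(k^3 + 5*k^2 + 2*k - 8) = (k - 7)/(k + 2)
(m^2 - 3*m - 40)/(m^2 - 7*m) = (m^2 - 3*m - 40)/(m*(m - 7))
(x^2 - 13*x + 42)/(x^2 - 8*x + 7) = (x - 6)/(x - 1)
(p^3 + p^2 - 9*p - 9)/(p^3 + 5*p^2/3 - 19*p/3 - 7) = 3*(p - 3)/(3*p - 7)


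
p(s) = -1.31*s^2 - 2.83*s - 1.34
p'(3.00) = -10.69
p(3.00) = -21.62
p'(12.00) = -34.27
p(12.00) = -223.94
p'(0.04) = -2.93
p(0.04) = -1.46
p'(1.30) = -6.24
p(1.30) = -7.23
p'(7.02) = -21.22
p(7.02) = -85.76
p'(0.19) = -3.33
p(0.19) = -1.92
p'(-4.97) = 10.19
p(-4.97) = -19.63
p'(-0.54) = -1.42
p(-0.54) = -0.19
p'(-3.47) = 6.26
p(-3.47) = -7.29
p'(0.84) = -5.03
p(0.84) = -4.64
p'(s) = -2.62*s - 2.83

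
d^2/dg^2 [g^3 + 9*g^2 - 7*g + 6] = 6*g + 18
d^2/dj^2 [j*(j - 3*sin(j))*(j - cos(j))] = 3*j^2*sin(j) + j^2*cos(j) + 4*j*sin(j) - 6*j*sin(2*j) - 12*j*cos(j) + 6*j - 6*sin(j) - 2*cos(j) + 6*cos(2*j)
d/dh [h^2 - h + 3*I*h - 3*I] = 2*h - 1 + 3*I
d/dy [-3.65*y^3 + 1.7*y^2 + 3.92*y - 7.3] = -10.95*y^2 + 3.4*y + 3.92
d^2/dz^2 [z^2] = 2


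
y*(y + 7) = y^2 + 7*y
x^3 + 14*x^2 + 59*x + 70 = (x + 2)*(x + 5)*(x + 7)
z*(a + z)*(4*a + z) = 4*a^2*z + 5*a*z^2 + z^3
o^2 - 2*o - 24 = (o - 6)*(o + 4)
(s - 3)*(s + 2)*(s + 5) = s^3 + 4*s^2 - 11*s - 30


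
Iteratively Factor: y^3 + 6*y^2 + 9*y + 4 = (y + 4)*(y^2 + 2*y + 1) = (y + 1)*(y + 4)*(y + 1)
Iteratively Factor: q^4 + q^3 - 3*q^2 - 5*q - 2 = (q - 2)*(q^3 + 3*q^2 + 3*q + 1) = (q - 2)*(q + 1)*(q^2 + 2*q + 1) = (q - 2)*(q + 1)^2*(q + 1)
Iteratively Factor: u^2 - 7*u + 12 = (u - 4)*(u - 3)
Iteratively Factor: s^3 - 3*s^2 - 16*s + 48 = (s - 3)*(s^2 - 16) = (s - 3)*(s + 4)*(s - 4)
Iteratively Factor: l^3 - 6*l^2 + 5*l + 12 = (l + 1)*(l^2 - 7*l + 12) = (l - 3)*(l + 1)*(l - 4)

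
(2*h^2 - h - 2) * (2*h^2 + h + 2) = 4*h^4 - h^2 - 4*h - 4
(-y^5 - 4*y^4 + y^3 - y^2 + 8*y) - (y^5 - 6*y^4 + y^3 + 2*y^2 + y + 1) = -2*y^5 + 2*y^4 - 3*y^2 + 7*y - 1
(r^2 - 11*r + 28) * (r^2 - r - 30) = r^4 - 12*r^3 + 9*r^2 + 302*r - 840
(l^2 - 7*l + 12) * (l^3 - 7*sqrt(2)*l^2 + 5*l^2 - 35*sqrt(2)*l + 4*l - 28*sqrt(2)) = l^5 - 7*sqrt(2)*l^4 - 2*l^4 - 19*l^3 + 14*sqrt(2)*l^3 + 32*l^2 + 133*sqrt(2)*l^2 - 224*sqrt(2)*l + 48*l - 336*sqrt(2)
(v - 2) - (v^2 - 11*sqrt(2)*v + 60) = -v^2 + v + 11*sqrt(2)*v - 62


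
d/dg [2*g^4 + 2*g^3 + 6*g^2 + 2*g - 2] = 8*g^3 + 6*g^2 + 12*g + 2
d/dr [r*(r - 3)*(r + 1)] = 3*r^2 - 4*r - 3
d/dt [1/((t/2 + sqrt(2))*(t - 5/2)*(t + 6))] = 4*(-2*(t + 6)*(t + 2*sqrt(2)) - (t + 6)*(2*t - 5) - (t + 2*sqrt(2))*(2*t - 5))/((t + 6)^2*(t + 2*sqrt(2))^2*(2*t - 5)^2)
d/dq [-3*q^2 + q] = 1 - 6*q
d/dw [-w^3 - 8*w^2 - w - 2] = -3*w^2 - 16*w - 1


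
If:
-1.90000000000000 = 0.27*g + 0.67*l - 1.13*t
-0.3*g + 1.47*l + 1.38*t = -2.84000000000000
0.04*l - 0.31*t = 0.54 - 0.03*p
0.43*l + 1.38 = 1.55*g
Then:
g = 0.26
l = -2.26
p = 25.20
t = 0.41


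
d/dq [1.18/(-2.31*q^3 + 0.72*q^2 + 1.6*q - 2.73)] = (8.1774*q^2 - 1.6992*q - 1.888)/(2.31*q^3 - 0.72*q^2 - 1.6*q + 2.73)^2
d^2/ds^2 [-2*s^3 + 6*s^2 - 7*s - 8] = 12 - 12*s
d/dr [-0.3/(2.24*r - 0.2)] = 0.672/(2.24*r - 0.2)^2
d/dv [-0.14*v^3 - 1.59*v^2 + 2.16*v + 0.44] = -0.42*v^2 - 3.18*v + 2.16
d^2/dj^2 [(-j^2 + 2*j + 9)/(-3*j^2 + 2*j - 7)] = 12*(-2*j^3 - 51*j^2 + 48*j + 29)/(27*j^6 - 54*j^5 + 225*j^4 - 260*j^3 + 525*j^2 - 294*j + 343)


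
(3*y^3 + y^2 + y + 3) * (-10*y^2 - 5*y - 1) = -30*y^5 - 25*y^4 - 18*y^3 - 36*y^2 - 16*y - 3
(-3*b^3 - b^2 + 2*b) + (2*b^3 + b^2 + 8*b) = -b^3 + 10*b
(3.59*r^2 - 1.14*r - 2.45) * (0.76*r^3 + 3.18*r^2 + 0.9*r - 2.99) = 2.7284*r^5 + 10.5498*r^4 - 2.2562*r^3 - 19.5511*r^2 + 1.2036*r + 7.3255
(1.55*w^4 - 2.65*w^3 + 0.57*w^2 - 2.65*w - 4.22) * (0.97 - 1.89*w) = -2.9295*w^5 + 6.512*w^4 - 3.6478*w^3 + 5.5614*w^2 + 5.4053*w - 4.0934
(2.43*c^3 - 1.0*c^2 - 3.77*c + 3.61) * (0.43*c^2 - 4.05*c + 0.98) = 1.0449*c^5 - 10.2715*c^4 + 4.8103*c^3 + 15.8408*c^2 - 18.3151*c + 3.5378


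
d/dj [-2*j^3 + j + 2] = 1 - 6*j^2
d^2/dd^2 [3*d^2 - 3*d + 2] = 6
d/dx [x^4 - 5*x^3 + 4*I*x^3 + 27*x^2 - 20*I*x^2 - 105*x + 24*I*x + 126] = 4*x^3 + x^2*(-15 + 12*I) + x*(54 - 40*I) - 105 + 24*I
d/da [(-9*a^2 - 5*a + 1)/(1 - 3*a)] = (27*a^2 - 18*a - 2)/(9*a^2 - 6*a + 1)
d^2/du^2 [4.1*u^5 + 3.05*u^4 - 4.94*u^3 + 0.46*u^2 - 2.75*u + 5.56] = 82.0*u^3 + 36.6*u^2 - 29.64*u + 0.92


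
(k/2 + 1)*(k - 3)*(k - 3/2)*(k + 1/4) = k^4/2 - 9*k^3/8 - 41*k^2/16 + 63*k/16 + 9/8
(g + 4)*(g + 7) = g^2 + 11*g + 28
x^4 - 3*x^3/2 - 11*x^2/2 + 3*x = x*(x - 3)*(x - 1/2)*(x + 2)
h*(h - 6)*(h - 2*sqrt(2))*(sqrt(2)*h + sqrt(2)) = sqrt(2)*h^4 - 5*sqrt(2)*h^3 - 4*h^3 - 6*sqrt(2)*h^2 + 20*h^2 + 24*h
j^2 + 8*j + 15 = (j + 3)*(j + 5)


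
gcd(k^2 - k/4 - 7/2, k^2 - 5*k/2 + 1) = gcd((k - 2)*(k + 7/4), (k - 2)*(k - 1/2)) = k - 2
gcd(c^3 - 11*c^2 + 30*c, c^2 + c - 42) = c - 6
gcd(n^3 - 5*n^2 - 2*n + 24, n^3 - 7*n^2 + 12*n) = n^2 - 7*n + 12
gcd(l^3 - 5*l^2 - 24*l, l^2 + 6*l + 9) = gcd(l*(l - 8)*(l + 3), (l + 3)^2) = l + 3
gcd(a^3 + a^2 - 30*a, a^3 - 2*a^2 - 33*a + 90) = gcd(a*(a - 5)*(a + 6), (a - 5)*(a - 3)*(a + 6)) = a^2 + a - 30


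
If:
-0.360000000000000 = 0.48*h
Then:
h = -0.75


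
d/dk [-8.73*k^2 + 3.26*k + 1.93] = 3.26 - 17.46*k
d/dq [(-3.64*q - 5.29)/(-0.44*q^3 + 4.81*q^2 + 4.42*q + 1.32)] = (-3.2032*q^3 + 10.5256*q^2 + 50.8898*q + 18.577)/(0.1936*q^6 - 4.2328*q^5 + 19.2465*q^4 + 41.3588*q^3 + 32.2348*q^2 + 11.6688*q + 1.7424)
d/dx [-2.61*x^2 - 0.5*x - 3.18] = -5.22*x - 0.5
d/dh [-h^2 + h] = 1 - 2*h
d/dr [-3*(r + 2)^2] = -6*r - 12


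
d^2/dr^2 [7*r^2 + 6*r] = 14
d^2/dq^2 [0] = 0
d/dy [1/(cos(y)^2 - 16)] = 2*sin(y)*cos(y)/(cos(y)^2 - 16)^2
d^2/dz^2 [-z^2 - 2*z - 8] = -2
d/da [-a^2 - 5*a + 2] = -2*a - 5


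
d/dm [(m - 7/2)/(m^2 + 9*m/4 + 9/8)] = 64*(-m^2 + 7*m + 9)/(64*m^4 + 288*m^3 + 468*m^2 + 324*m + 81)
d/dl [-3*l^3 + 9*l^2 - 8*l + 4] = -9*l^2 + 18*l - 8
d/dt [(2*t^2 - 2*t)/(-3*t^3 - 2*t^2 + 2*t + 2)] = 2*(3*t^4 - 6*t^3 + 4*t - 2)/(9*t^6 + 12*t^5 - 8*t^4 - 20*t^3 - 4*t^2 + 8*t + 4)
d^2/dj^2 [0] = 0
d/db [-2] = 0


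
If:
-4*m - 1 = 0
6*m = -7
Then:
No Solution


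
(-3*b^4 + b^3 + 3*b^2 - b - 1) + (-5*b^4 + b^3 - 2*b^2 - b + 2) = -8*b^4 + 2*b^3 + b^2 - 2*b + 1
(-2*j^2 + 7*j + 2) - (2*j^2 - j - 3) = -4*j^2 + 8*j + 5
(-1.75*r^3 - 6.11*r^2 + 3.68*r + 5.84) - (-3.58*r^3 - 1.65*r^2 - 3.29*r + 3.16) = 1.83*r^3 - 4.46*r^2 + 6.97*r + 2.68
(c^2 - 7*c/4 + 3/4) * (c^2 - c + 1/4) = c^4 - 11*c^3/4 + 11*c^2/4 - 19*c/16 + 3/16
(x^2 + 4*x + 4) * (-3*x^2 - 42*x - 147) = -3*x^4 - 54*x^3 - 327*x^2 - 756*x - 588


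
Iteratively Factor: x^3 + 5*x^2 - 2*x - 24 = (x - 2)*(x^2 + 7*x + 12) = (x - 2)*(x + 4)*(x + 3)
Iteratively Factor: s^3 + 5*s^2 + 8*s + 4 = (s + 2)*(s^2 + 3*s + 2) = (s + 1)*(s + 2)*(s + 2)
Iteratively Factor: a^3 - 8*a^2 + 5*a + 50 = (a + 2)*(a^2 - 10*a + 25) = (a - 5)*(a + 2)*(a - 5)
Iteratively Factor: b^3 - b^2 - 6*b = (b + 2)*(b^2 - 3*b) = b*(b + 2)*(b - 3)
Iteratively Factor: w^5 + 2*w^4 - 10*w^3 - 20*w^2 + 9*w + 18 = (w + 3)*(w^4 - w^3 - 7*w^2 + w + 6) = (w + 1)*(w + 3)*(w^3 - 2*w^2 - 5*w + 6) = (w - 1)*(w + 1)*(w + 3)*(w^2 - w - 6) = (w - 3)*(w - 1)*(w + 1)*(w + 3)*(w + 2)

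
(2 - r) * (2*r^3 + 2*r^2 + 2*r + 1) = -2*r^4 + 2*r^3 + 2*r^2 + 3*r + 2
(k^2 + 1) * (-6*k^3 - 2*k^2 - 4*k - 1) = -6*k^5 - 2*k^4 - 10*k^3 - 3*k^2 - 4*k - 1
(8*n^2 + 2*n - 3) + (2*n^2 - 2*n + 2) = 10*n^2 - 1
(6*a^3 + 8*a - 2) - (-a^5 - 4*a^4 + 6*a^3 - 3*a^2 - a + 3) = a^5 + 4*a^4 + 3*a^2 + 9*a - 5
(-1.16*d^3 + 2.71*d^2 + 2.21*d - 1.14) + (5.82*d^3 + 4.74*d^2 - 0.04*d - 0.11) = 4.66*d^3 + 7.45*d^2 + 2.17*d - 1.25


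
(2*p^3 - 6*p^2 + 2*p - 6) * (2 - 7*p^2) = -14*p^5 + 42*p^4 - 10*p^3 + 30*p^2 + 4*p - 12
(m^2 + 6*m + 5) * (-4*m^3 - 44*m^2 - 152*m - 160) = -4*m^5 - 68*m^4 - 436*m^3 - 1292*m^2 - 1720*m - 800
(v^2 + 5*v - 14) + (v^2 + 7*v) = 2*v^2 + 12*v - 14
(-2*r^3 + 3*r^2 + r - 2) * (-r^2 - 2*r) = 2*r^5 + r^4 - 7*r^3 + 4*r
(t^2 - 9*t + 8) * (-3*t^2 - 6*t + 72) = -3*t^4 + 21*t^3 + 102*t^2 - 696*t + 576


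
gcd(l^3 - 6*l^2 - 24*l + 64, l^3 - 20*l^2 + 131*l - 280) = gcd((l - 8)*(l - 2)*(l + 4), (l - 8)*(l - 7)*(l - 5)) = l - 8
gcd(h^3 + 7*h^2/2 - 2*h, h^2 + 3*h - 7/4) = h - 1/2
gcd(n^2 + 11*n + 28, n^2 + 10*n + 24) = n + 4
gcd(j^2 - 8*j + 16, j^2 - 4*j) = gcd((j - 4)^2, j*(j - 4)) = j - 4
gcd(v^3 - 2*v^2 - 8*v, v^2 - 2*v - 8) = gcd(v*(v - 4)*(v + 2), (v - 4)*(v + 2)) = v^2 - 2*v - 8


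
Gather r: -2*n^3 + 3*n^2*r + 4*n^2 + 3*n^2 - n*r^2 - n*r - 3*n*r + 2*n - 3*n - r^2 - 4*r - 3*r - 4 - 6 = -2*n^3 + 7*n^2 - n + r^2*(-n - 1) + r*(3*n^2 - 4*n - 7) - 10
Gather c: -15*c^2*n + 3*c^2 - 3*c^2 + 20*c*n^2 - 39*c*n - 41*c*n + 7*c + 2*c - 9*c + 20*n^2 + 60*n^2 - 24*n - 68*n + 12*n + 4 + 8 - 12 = -15*c^2*n + c*(20*n^2 - 80*n) + 80*n^2 - 80*n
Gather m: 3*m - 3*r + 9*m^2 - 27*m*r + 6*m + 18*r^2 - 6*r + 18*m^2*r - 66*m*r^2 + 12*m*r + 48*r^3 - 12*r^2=m^2*(18*r + 9) + m*(-66*r^2 - 15*r + 9) + 48*r^3 + 6*r^2 - 9*r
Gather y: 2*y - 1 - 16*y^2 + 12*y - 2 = -16*y^2 + 14*y - 3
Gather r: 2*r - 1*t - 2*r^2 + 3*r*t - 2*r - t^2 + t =-2*r^2 + 3*r*t - t^2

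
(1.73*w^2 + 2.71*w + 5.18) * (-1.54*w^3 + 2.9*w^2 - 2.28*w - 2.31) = -2.6642*w^5 + 0.843599999999999*w^4 - 4.0626*w^3 + 4.8469*w^2 - 18.0705*w - 11.9658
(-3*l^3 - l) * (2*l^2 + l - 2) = -6*l^5 - 3*l^4 + 4*l^3 - l^2 + 2*l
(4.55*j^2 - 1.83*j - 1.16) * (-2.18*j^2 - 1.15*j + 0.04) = -9.919*j^4 - 1.2431*j^3 + 4.8153*j^2 + 1.2608*j - 0.0464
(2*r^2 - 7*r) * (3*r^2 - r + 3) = 6*r^4 - 23*r^3 + 13*r^2 - 21*r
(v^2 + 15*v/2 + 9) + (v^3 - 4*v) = v^3 + v^2 + 7*v/2 + 9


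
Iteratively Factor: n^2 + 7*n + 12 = (n + 3)*(n + 4)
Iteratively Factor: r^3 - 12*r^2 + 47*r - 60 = (r - 5)*(r^2 - 7*r + 12) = (r - 5)*(r - 4)*(r - 3)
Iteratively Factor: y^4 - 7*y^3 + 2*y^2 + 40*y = (y - 4)*(y^3 - 3*y^2 - 10*y) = (y - 5)*(y - 4)*(y^2 + 2*y) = (y - 5)*(y - 4)*(y + 2)*(y)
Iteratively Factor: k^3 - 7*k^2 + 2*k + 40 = (k - 5)*(k^2 - 2*k - 8) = (k - 5)*(k + 2)*(k - 4)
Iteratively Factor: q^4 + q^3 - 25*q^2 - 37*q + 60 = (q + 3)*(q^3 - 2*q^2 - 19*q + 20) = (q + 3)*(q + 4)*(q^2 - 6*q + 5) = (q - 5)*(q + 3)*(q + 4)*(q - 1)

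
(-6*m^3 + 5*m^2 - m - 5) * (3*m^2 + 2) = -18*m^5 + 15*m^4 - 15*m^3 - 5*m^2 - 2*m - 10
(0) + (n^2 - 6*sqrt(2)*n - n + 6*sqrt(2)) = n^2 - 6*sqrt(2)*n - n + 6*sqrt(2)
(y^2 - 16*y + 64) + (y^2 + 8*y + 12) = 2*y^2 - 8*y + 76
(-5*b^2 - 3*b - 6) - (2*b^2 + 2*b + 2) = -7*b^2 - 5*b - 8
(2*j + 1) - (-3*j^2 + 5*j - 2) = 3*j^2 - 3*j + 3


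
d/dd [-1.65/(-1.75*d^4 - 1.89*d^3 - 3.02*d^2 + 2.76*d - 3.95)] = (-11.55*d^3 - 9.3555*d^2 - 9.966*d + 4.554)/(1.75*d^4 + 1.89*d^3 + 3.02*d^2 - 2.76*d + 3.95)^2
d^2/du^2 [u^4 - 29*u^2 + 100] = 12*u^2 - 58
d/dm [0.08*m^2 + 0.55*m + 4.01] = 0.16*m + 0.55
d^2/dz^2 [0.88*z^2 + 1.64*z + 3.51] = 1.76000000000000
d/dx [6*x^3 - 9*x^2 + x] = 18*x^2 - 18*x + 1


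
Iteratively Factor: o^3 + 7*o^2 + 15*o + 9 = (o + 3)*(o^2 + 4*o + 3) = (o + 1)*(o + 3)*(o + 3)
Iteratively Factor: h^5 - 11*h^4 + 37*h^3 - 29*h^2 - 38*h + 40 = (h - 2)*(h^4 - 9*h^3 + 19*h^2 + 9*h - 20) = (h - 2)*(h - 1)*(h^3 - 8*h^2 + 11*h + 20) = (h - 5)*(h - 2)*(h - 1)*(h^2 - 3*h - 4) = (h - 5)*(h - 2)*(h - 1)*(h + 1)*(h - 4)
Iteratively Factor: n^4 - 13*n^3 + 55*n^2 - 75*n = (n - 5)*(n^3 - 8*n^2 + 15*n) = n*(n - 5)*(n^2 - 8*n + 15) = n*(n - 5)^2*(n - 3)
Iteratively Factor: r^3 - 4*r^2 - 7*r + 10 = (r + 2)*(r^2 - 6*r + 5) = (r - 5)*(r + 2)*(r - 1)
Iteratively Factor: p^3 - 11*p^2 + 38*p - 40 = (p - 4)*(p^2 - 7*p + 10) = (p - 5)*(p - 4)*(p - 2)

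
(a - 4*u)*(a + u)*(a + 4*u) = a^3 + a^2*u - 16*a*u^2 - 16*u^3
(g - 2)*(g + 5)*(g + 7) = g^3 + 10*g^2 + 11*g - 70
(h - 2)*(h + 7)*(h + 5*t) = h^3 + 5*h^2*t + 5*h^2 + 25*h*t - 14*h - 70*t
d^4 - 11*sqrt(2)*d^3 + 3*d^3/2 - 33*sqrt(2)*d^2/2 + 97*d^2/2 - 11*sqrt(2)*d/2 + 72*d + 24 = (d + 1/2)*(d + 1)*(d - 8*sqrt(2))*(d - 3*sqrt(2))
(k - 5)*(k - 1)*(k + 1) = k^3 - 5*k^2 - k + 5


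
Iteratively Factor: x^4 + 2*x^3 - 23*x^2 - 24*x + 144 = (x - 3)*(x^3 + 5*x^2 - 8*x - 48) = (x - 3)*(x + 4)*(x^2 + x - 12) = (x - 3)*(x + 4)^2*(x - 3)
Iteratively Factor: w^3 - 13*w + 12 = (w - 1)*(w^2 + w - 12) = (w - 1)*(w + 4)*(w - 3)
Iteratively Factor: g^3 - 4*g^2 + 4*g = (g)*(g^2 - 4*g + 4) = g*(g - 2)*(g - 2)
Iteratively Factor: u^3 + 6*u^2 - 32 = (u + 4)*(u^2 + 2*u - 8) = (u + 4)^2*(u - 2)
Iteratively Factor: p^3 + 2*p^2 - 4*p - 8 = (p + 2)*(p^2 - 4) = (p + 2)^2*(p - 2)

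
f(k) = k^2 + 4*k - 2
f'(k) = 2*k + 4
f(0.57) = 0.60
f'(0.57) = 5.14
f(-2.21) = -5.96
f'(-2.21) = -0.42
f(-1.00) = -5.00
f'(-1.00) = 2.00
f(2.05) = 10.40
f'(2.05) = 8.10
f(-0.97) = -4.94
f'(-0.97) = 2.06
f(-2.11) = -5.99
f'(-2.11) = -0.22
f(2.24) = 11.98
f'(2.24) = 8.48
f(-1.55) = -5.80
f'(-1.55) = 0.90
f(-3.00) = -5.00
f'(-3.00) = -2.00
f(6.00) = 58.00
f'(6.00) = 16.00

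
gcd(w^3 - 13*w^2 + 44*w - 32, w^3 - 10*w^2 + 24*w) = w - 4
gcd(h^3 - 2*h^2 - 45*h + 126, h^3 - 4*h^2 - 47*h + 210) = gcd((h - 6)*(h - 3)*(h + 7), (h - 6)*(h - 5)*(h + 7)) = h^2 + h - 42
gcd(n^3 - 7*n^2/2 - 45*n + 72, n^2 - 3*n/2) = n - 3/2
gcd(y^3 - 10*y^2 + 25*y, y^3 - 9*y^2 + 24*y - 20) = y - 5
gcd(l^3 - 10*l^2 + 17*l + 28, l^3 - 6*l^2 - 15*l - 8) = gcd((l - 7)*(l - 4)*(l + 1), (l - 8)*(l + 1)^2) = l + 1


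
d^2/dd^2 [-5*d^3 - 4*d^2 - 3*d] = -30*d - 8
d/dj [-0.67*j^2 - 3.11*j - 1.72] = -1.34*j - 3.11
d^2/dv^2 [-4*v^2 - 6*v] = -8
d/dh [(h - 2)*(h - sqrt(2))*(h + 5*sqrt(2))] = 3*h^2 - 4*h + 8*sqrt(2)*h - 8*sqrt(2) - 10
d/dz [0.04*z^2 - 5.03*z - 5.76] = 0.08*z - 5.03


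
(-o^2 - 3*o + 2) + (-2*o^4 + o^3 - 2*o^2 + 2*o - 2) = -2*o^4 + o^3 - 3*o^2 - o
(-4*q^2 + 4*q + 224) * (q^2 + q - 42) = -4*q^4 + 396*q^2 + 56*q - 9408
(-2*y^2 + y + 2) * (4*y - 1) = -8*y^3 + 6*y^2 + 7*y - 2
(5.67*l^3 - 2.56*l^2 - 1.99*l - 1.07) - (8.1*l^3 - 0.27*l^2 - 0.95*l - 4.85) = -2.43*l^3 - 2.29*l^2 - 1.04*l + 3.78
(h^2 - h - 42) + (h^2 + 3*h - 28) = 2*h^2 + 2*h - 70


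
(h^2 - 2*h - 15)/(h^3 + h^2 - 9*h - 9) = (h - 5)/(h^2 - 2*h - 3)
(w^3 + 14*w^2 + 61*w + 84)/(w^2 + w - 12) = (w^2 + 10*w + 21)/(w - 3)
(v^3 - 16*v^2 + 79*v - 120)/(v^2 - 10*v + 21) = (v^2 - 13*v + 40)/(v - 7)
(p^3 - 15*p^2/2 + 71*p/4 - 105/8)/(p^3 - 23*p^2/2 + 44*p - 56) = (p^2 - 4*p + 15/4)/(p^2 - 8*p + 16)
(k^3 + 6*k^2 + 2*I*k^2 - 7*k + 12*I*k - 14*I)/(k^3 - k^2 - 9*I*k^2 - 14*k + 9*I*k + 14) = (k^2 + k*(7 + 2*I) + 14*I)/(k^2 - 9*I*k - 14)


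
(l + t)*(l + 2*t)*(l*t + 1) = l^3*t + 3*l^2*t^2 + l^2 + 2*l*t^3 + 3*l*t + 2*t^2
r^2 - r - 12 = (r - 4)*(r + 3)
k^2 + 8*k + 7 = (k + 1)*(k + 7)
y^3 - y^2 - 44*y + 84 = (y - 6)*(y - 2)*(y + 7)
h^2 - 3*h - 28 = (h - 7)*(h + 4)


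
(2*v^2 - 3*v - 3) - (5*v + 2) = 2*v^2 - 8*v - 5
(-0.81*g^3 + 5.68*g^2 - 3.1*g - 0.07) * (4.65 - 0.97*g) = 0.7857*g^4 - 9.2761*g^3 + 29.419*g^2 - 14.3471*g - 0.3255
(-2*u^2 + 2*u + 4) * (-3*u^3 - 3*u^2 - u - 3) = 6*u^5 - 16*u^3 - 8*u^2 - 10*u - 12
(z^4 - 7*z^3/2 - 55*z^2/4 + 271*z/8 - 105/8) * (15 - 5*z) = -5*z^5 + 65*z^4/2 + 65*z^3/4 - 3005*z^2/8 + 2295*z/4 - 1575/8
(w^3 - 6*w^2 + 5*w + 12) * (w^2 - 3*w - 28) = w^5 - 9*w^4 - 5*w^3 + 165*w^2 - 176*w - 336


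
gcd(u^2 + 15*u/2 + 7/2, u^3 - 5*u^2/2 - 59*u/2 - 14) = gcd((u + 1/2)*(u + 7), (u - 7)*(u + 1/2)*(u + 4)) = u + 1/2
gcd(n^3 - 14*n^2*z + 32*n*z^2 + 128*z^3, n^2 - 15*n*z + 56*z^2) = -n + 8*z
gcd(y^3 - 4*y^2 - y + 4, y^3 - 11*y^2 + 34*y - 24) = y^2 - 5*y + 4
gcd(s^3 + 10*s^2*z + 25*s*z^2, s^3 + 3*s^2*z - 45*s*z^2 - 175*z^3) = s^2 + 10*s*z + 25*z^2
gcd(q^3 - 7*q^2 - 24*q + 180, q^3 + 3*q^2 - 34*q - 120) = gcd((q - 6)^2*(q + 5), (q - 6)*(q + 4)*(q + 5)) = q^2 - q - 30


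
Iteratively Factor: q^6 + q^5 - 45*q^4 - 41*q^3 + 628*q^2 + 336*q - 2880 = (q + 4)*(q^5 - 3*q^4 - 33*q^3 + 91*q^2 + 264*q - 720) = (q + 4)^2*(q^4 - 7*q^3 - 5*q^2 + 111*q - 180) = (q + 4)^3*(q^3 - 11*q^2 + 39*q - 45) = (q - 5)*(q + 4)^3*(q^2 - 6*q + 9) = (q - 5)*(q - 3)*(q + 4)^3*(q - 3)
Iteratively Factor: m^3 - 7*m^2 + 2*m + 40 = (m - 5)*(m^2 - 2*m - 8) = (m - 5)*(m - 4)*(m + 2)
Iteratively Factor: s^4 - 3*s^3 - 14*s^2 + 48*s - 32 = (s - 1)*(s^3 - 2*s^2 - 16*s + 32) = (s - 1)*(s + 4)*(s^2 - 6*s + 8) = (s - 4)*(s - 1)*(s + 4)*(s - 2)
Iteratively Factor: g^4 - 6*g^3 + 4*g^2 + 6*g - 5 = (g - 5)*(g^3 - g^2 - g + 1) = (g - 5)*(g - 1)*(g^2 - 1) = (g - 5)*(g - 1)^2*(g + 1)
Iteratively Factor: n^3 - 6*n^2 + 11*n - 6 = (n - 2)*(n^2 - 4*n + 3) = (n - 2)*(n - 1)*(n - 3)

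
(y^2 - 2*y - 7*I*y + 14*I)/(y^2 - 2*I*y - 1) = (-y^2 + 2*y + 7*I*y - 14*I)/(-y^2 + 2*I*y + 1)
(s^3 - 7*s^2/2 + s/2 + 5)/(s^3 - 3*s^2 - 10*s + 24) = (s^2 - 3*s/2 - 5/2)/(s^2 - s - 12)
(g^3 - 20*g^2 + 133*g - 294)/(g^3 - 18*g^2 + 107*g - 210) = (g - 7)/(g - 5)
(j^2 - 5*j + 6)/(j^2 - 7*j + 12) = (j - 2)/(j - 4)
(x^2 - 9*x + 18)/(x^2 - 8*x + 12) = (x - 3)/(x - 2)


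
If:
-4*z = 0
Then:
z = 0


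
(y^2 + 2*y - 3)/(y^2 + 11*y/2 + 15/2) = 2*(y - 1)/(2*y + 5)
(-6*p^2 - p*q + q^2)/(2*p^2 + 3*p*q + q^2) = (-3*p + q)/(p + q)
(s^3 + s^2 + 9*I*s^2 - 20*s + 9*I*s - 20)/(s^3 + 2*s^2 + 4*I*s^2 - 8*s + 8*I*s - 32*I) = (s^2 + s*(1 + 5*I) + 5*I)/(s^2 + 2*s - 8)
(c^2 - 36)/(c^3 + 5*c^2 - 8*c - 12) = (c - 6)/(c^2 - c - 2)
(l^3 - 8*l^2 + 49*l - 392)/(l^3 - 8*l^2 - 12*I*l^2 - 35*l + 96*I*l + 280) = (l + 7*I)/(l - 5*I)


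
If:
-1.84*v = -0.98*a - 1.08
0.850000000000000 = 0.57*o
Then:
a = 1.87755102040816*v - 1.10204081632653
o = 1.49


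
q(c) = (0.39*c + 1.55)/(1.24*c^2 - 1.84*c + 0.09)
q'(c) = (1.84 - 2.48*c)*(0.39*c + 1.55)/(1.24*c^2 - 1.84*c + 0.09)^2 + 0.39/(1.24*c^2 - 1.84*c + 0.09) = (-0.4836*c^2 - 3.844*c + 2.8871)/(1.5376*c^4 - 4.5632*c^3 + 3.6088*c^2 - 0.3312*c + 0.0081)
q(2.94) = 0.50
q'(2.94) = -0.43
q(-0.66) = 0.70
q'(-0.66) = 1.53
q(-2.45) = 0.05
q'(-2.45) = 0.06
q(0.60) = -3.14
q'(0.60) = 1.26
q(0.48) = -3.42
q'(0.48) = 3.61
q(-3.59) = 0.01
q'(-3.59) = 0.02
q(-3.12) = 0.02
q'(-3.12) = 0.03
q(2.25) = 1.09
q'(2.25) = -1.65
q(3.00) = 0.47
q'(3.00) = -0.40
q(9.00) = 0.06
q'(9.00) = -0.01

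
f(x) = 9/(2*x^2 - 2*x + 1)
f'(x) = 9*(2 - 4*x)/(2*x^2 - 2*x + 1)^2 = 18*(1 - 2*x)/(2*x^2 - 2*x + 1)^2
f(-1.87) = 0.77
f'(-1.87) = 0.62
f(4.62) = 0.26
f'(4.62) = -0.12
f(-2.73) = 0.42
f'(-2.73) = 0.25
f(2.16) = 1.50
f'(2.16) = -1.65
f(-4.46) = 0.18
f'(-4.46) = 0.07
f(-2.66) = 0.44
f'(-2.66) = 0.27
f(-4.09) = 0.21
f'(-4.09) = 0.09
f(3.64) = 0.45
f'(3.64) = -0.28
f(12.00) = 0.03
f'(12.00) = -0.00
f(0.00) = 9.00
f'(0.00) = 18.00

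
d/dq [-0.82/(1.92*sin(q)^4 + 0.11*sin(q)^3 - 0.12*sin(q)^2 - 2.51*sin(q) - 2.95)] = (6.2976*sin(q)^3 + 0.2706*sin(q)^2 - 0.1968*sin(q) - 2.0582)*cos(q)/(-1.92*sin(q)^4 - 0.11*sin(q)^3 + 0.12*sin(q)^2 + 2.51*sin(q) + 2.95)^2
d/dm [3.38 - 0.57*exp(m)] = -0.57*exp(m)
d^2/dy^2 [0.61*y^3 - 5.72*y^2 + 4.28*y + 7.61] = 3.66*y - 11.44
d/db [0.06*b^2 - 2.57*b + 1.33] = 0.12*b - 2.57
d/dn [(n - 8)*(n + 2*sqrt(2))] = 2*n - 8 + 2*sqrt(2)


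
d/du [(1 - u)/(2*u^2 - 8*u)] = (u^2/2 - u + 2)/(u^2*(u^2 - 8*u + 16))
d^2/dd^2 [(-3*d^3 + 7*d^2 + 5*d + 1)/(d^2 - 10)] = 2*(-25*d^3 + 213*d^2 - 750*d + 710)/(d^6 - 30*d^4 + 300*d^2 - 1000)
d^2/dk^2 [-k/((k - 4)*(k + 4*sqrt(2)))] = 2*(-k*(k - 4)^2 - k*(k - 4)*(k + 4*sqrt(2)) - k*(k + 4*sqrt(2))^2 + (k - 4)^2*(k + 4*sqrt(2)) + (k - 4)*(k + 4*sqrt(2))^2)/((k - 4)^3*(k + 4*sqrt(2))^3)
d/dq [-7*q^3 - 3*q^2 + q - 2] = -21*q^2 - 6*q + 1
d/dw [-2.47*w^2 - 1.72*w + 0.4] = -4.94*w - 1.72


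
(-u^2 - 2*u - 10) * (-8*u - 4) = 8*u^3 + 20*u^2 + 88*u + 40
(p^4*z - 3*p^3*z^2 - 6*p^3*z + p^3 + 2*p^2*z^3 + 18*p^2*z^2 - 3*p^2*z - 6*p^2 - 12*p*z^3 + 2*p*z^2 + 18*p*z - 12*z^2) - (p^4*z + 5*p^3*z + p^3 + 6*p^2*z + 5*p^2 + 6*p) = -3*p^3*z^2 - 11*p^3*z + 2*p^2*z^3 + 18*p^2*z^2 - 9*p^2*z - 11*p^2 - 12*p*z^3 + 2*p*z^2 + 18*p*z - 6*p - 12*z^2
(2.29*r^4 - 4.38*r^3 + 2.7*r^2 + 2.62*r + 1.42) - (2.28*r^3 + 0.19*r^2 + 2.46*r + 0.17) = 2.29*r^4 - 6.66*r^3 + 2.51*r^2 + 0.16*r + 1.25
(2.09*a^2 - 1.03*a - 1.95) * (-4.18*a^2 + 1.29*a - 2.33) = -8.7362*a^4 + 7.0015*a^3 + 1.9526*a^2 - 0.1156*a + 4.5435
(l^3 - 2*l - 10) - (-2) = l^3 - 2*l - 8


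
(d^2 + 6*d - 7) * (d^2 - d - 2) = d^4 + 5*d^3 - 15*d^2 - 5*d + 14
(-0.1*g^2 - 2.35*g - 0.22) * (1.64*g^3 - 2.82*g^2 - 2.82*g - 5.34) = -0.164*g^5 - 3.572*g^4 + 6.5482*g^3 + 7.7814*g^2 + 13.1694*g + 1.1748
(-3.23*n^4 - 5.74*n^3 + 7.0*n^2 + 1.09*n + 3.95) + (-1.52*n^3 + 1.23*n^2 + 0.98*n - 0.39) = -3.23*n^4 - 7.26*n^3 + 8.23*n^2 + 2.07*n + 3.56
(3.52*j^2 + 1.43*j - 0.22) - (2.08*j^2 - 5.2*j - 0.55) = 1.44*j^2 + 6.63*j + 0.33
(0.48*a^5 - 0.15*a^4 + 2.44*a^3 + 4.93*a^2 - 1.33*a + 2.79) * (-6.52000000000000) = -3.1296*a^5 + 0.978*a^4 - 15.9088*a^3 - 32.1436*a^2 + 8.6716*a - 18.1908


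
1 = 1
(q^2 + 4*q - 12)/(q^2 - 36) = (q - 2)/(q - 6)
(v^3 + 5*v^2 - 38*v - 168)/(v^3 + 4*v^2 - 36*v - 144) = (v + 7)/(v + 6)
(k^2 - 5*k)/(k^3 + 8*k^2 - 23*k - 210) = k/(k^2 + 13*k + 42)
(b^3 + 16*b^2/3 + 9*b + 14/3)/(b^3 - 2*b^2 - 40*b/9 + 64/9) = 3*(3*b^2 + 10*b + 7)/(9*b^2 - 36*b + 32)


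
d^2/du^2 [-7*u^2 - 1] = -14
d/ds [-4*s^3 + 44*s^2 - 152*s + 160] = -12*s^2 + 88*s - 152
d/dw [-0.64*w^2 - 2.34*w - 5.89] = -1.28*w - 2.34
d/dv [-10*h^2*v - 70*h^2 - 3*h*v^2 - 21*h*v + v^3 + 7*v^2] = -10*h^2 - 6*h*v - 21*h + 3*v^2 + 14*v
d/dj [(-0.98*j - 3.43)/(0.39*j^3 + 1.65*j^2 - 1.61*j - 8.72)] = (0.7644*j^3 + 5.6301*j^2 + 11.319*j + 3.0233)/(0.1521*j^6 + 1.287*j^5 + 1.4667*j^4 - 12.1146*j^3 - 26.1839*j^2 + 28.0784*j + 76.0384)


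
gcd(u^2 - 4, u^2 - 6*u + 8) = u - 2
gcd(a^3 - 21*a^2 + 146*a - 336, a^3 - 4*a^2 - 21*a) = a - 7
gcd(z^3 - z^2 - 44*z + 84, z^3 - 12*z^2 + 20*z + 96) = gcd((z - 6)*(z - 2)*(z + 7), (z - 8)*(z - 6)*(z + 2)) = z - 6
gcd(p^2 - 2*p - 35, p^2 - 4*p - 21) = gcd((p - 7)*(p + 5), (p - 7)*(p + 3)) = p - 7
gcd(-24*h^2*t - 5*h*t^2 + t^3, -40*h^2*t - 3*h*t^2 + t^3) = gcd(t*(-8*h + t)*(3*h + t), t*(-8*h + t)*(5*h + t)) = -8*h*t + t^2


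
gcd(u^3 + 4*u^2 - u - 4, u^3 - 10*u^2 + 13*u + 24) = u + 1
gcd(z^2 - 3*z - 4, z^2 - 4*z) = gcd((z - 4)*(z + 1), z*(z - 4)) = z - 4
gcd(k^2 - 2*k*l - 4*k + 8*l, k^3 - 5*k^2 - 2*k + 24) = k - 4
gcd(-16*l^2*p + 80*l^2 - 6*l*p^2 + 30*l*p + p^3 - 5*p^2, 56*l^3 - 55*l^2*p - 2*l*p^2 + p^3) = -8*l + p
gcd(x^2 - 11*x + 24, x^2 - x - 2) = 1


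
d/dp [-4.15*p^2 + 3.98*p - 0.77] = 3.98 - 8.3*p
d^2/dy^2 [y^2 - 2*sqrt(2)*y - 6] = 2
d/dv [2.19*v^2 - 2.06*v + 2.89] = 4.38*v - 2.06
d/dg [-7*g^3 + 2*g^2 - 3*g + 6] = -21*g^2 + 4*g - 3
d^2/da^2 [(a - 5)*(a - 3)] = 2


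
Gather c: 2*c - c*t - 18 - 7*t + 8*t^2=c*(2 - t) + 8*t^2 - 7*t - 18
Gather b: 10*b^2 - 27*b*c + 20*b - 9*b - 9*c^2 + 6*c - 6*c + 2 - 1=10*b^2 + b*(11 - 27*c) - 9*c^2 + 1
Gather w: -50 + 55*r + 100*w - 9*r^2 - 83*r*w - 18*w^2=-9*r^2 + 55*r - 18*w^2 + w*(100 - 83*r) - 50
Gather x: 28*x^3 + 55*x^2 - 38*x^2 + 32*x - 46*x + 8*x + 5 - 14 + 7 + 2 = 28*x^3 + 17*x^2 - 6*x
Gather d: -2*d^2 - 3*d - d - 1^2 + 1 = -2*d^2 - 4*d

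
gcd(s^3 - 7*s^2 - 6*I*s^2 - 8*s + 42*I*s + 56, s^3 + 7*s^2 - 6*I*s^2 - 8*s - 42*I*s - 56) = s^2 - 6*I*s - 8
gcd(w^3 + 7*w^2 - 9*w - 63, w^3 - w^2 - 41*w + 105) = w^2 + 4*w - 21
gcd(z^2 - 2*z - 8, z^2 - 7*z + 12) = z - 4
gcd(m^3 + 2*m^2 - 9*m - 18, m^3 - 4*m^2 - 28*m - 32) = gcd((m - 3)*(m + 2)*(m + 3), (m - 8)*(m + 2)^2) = m + 2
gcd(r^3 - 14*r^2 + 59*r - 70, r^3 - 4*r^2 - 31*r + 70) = r^2 - 9*r + 14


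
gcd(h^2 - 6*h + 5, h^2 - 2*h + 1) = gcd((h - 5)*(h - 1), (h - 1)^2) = h - 1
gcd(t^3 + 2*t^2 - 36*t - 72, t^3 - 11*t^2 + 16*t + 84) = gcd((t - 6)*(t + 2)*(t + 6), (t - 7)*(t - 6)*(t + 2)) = t^2 - 4*t - 12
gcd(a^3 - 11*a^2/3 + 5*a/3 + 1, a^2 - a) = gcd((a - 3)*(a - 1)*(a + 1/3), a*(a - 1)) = a - 1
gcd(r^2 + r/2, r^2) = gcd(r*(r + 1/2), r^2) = r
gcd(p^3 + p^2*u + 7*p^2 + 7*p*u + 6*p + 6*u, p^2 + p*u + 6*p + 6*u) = p^2 + p*u + 6*p + 6*u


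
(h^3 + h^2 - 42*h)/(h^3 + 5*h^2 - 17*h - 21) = h*(h - 6)/(h^2 - 2*h - 3)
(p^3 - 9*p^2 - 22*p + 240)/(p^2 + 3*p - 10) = (p^2 - 14*p + 48)/(p - 2)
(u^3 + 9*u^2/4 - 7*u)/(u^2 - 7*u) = (u^2 + 9*u/4 - 7)/(u - 7)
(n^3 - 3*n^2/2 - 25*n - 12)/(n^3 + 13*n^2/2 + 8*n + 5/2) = (n^2 - 2*n - 24)/(n^2 + 6*n + 5)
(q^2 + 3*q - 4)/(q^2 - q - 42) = (-q^2 - 3*q + 4)/(-q^2 + q + 42)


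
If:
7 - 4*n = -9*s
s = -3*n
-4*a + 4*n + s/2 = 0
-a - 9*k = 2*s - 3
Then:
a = 35/248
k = 1045/2232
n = 7/31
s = -21/31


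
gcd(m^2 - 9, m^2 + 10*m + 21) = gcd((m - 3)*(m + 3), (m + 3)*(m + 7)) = m + 3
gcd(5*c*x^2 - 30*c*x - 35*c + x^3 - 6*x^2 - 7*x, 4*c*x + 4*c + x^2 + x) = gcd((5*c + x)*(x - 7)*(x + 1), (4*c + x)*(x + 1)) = x + 1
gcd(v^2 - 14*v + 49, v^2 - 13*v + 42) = v - 7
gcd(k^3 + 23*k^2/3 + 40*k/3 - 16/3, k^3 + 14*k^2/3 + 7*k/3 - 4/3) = k^2 + 11*k/3 - 4/3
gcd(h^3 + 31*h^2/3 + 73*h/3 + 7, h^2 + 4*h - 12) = 1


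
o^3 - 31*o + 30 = (o - 5)*(o - 1)*(o + 6)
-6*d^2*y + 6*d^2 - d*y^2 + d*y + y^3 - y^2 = (-3*d + y)*(2*d + y)*(y - 1)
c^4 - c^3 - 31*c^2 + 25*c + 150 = (c - 5)*(c - 3)*(c + 2)*(c + 5)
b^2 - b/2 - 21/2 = (b - 7/2)*(b + 3)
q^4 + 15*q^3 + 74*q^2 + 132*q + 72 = (q + 1)*(q + 2)*(q + 6)^2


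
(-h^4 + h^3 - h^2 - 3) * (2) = -2*h^4 + 2*h^3 - 2*h^2 - 6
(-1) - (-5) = 4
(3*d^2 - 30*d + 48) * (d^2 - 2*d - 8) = 3*d^4 - 36*d^3 + 84*d^2 + 144*d - 384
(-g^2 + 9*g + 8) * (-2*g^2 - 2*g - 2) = 2*g^4 - 16*g^3 - 32*g^2 - 34*g - 16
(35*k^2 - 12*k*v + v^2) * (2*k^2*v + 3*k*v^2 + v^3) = 70*k^4*v + 81*k^3*v^2 + k^2*v^3 - 9*k*v^4 + v^5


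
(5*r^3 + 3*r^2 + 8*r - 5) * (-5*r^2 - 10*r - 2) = -25*r^5 - 65*r^4 - 80*r^3 - 61*r^2 + 34*r + 10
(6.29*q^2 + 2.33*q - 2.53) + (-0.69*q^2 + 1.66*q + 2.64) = 5.6*q^2 + 3.99*q + 0.11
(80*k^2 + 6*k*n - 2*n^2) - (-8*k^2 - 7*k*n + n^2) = 88*k^2 + 13*k*n - 3*n^2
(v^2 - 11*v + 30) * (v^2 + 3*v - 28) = v^4 - 8*v^3 - 31*v^2 + 398*v - 840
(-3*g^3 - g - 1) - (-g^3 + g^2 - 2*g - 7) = -2*g^3 - g^2 + g + 6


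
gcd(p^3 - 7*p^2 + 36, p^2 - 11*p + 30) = p - 6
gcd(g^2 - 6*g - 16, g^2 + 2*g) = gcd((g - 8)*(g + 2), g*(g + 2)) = g + 2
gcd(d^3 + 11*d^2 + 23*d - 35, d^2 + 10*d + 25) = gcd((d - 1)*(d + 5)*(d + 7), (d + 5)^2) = d + 5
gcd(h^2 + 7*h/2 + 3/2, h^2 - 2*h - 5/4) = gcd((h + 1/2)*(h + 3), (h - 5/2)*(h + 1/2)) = h + 1/2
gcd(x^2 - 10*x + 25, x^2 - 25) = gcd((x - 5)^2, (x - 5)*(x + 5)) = x - 5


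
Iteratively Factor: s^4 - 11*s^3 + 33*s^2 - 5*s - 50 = (s + 1)*(s^3 - 12*s^2 + 45*s - 50) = (s - 2)*(s + 1)*(s^2 - 10*s + 25) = (s - 5)*(s - 2)*(s + 1)*(s - 5)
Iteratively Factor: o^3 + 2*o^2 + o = (o + 1)*(o^2 + o) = o*(o + 1)*(o + 1)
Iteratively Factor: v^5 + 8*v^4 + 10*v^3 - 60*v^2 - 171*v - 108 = (v + 4)*(v^4 + 4*v^3 - 6*v^2 - 36*v - 27) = (v + 3)*(v + 4)*(v^3 + v^2 - 9*v - 9) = (v + 1)*(v + 3)*(v + 4)*(v^2 - 9) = (v - 3)*(v + 1)*(v + 3)*(v + 4)*(v + 3)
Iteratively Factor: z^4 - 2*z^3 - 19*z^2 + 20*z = (z - 1)*(z^3 - z^2 - 20*z) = (z - 5)*(z - 1)*(z^2 + 4*z) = (z - 5)*(z - 1)*(z + 4)*(z)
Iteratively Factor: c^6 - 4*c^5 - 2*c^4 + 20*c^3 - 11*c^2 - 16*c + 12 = (c - 1)*(c^5 - 3*c^4 - 5*c^3 + 15*c^2 + 4*c - 12) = (c - 3)*(c - 1)*(c^4 - 5*c^2 + 4) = (c - 3)*(c - 1)*(c + 2)*(c^3 - 2*c^2 - c + 2) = (c - 3)*(c - 1)^2*(c + 2)*(c^2 - c - 2) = (c - 3)*(c - 2)*(c - 1)^2*(c + 2)*(c + 1)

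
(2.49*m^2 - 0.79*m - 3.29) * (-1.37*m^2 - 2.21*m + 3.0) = -3.4113*m^4 - 4.4206*m^3 + 13.7232*m^2 + 4.9009*m - 9.87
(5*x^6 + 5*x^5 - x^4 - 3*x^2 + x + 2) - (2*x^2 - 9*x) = 5*x^6 + 5*x^5 - x^4 - 5*x^2 + 10*x + 2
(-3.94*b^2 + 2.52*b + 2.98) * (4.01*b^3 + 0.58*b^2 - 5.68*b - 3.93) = -15.7994*b^5 + 7.82*b^4 + 35.7906*b^3 + 2.899*b^2 - 26.83*b - 11.7114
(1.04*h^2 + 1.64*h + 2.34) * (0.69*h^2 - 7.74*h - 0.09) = 0.7176*h^4 - 6.918*h^3 - 11.1726*h^2 - 18.2592*h - 0.2106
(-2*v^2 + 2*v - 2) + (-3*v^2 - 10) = -5*v^2 + 2*v - 12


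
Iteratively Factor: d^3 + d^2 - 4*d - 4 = (d - 2)*(d^2 + 3*d + 2) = (d - 2)*(d + 2)*(d + 1)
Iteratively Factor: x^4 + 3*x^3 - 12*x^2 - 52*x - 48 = (x + 3)*(x^3 - 12*x - 16) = (x - 4)*(x + 3)*(x^2 + 4*x + 4) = (x - 4)*(x + 2)*(x + 3)*(x + 2)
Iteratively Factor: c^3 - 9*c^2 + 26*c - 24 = (c - 2)*(c^2 - 7*c + 12) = (c - 3)*(c - 2)*(c - 4)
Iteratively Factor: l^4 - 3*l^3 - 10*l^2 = (l + 2)*(l^3 - 5*l^2) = l*(l + 2)*(l^2 - 5*l) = l^2*(l + 2)*(l - 5)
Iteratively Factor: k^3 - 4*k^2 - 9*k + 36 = (k - 4)*(k^2 - 9) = (k - 4)*(k + 3)*(k - 3)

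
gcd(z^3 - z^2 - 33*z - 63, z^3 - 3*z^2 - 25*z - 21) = z^2 - 4*z - 21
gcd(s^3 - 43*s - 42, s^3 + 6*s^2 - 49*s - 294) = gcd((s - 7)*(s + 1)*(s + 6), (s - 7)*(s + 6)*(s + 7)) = s^2 - s - 42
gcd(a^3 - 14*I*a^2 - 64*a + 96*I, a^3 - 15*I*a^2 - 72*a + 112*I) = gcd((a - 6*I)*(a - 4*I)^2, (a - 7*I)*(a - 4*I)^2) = a^2 - 8*I*a - 16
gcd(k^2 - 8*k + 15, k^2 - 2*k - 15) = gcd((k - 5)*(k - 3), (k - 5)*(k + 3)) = k - 5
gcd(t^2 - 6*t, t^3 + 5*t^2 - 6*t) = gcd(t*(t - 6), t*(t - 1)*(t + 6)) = t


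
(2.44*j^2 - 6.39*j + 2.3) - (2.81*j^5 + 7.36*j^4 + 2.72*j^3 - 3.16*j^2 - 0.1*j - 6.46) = -2.81*j^5 - 7.36*j^4 - 2.72*j^3 + 5.6*j^2 - 6.29*j + 8.76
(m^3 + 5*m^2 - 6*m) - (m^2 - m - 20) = m^3 + 4*m^2 - 5*m + 20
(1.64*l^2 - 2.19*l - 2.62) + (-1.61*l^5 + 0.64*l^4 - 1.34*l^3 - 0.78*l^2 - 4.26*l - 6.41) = -1.61*l^5 + 0.64*l^4 - 1.34*l^3 + 0.86*l^2 - 6.45*l - 9.03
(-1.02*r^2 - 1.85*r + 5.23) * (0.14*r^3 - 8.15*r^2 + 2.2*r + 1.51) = -0.1428*r^5 + 8.054*r^4 + 13.5657*r^3 - 48.2347*r^2 + 8.7125*r + 7.8973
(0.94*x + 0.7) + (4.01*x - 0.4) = 4.95*x + 0.3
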